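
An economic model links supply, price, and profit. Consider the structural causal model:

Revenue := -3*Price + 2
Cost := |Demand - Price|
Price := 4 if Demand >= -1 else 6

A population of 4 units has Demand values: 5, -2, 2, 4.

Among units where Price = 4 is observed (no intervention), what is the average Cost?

Observing Price=4 restricts to units where Price's equation naturally yields 4: Demand ∈ {5, 2, 4}. In that subpopulation Cost = 1, 2, 0, mean 1.

1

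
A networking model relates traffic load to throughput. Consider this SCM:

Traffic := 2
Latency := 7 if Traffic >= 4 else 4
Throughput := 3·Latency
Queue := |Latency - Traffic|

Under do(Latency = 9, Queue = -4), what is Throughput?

27

Setting Latency = 9, Queue = -4 by intervention discards those variables' equations.
Throughput = 3·Latency  [with Latency=9]  = 27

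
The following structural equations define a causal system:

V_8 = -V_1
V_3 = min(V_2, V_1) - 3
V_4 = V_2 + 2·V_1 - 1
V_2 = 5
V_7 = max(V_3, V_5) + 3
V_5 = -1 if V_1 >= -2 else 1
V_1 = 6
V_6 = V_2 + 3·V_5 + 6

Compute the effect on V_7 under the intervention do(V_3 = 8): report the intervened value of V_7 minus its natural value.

6

The intervention breaks the incoming arrows to V_3: V_3 = min(V_2, V_1) - 3 no longer applies, and V_3 = 8.
V_5 = -1 if V_1 >= -2 else 1  [with V_1=6]  = -1
V_7 = max(V_3, V_5) + 3  [with V_3=8, V_5=-1]  = 11
Without intervention: V_3 = min(V_2, V_1) - 3  [with V_2=5, V_1=6]  = 2; V_5 = -1 if V_1 >= -2 else 1  [with V_1=6]  = -1; V_7 = max(V_3, V_5) + 3  [with V_3=2, V_5=-1]  = 5.
Change = 11 − 5 = 6.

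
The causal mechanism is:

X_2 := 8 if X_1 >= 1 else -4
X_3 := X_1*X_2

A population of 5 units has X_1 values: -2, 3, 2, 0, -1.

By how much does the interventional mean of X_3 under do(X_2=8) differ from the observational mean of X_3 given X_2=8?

The intervention sets X_2=8 in all 5 units regardless of X_1. Recomputing X_3 per unit gives -16, 24, 16, 0, -8; average 3.2.
Conditioning on X_2=8 selects the 2 unit(s) with X_1 ∈ {3, 2}. Their X_3 values: 24, 16. Mean = 20.
Difference = 3.2 − 20 = -16.8.

-16.8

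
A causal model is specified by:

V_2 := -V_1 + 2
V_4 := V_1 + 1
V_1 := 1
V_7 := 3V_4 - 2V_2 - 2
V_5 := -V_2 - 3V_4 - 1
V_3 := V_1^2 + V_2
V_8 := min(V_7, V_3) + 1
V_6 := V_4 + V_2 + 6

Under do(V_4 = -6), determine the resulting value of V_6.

1

Under do(V_4=-6), the mechanism V_4 := V_1 + 1 is discarded; V_4 is fixed at -6.
V_2 = -V_1 + 2  [with V_1=1]  = 1
V_6 = V_4 + V_2 + 6  [with V_4=-6, V_2=1]  = 1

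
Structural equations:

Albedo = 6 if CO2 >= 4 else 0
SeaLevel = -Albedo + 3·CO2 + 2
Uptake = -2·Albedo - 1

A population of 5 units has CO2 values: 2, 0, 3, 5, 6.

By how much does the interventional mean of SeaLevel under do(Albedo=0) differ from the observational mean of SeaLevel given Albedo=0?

4.6

do(Albedo=0) breaks Albedo's dependence on CO2. With Albedo=0 fixed, SeaLevel across the units is 8, 2, 11, 17, 20, mean 11.6.
Observing Albedo=0 restricts to units where Albedo's equation naturally yields 0: CO2 ∈ {2, 0, 3}. In that subpopulation SeaLevel = 8, 2, 11, mean 7.
Difference = 11.6 − 7 = 4.6.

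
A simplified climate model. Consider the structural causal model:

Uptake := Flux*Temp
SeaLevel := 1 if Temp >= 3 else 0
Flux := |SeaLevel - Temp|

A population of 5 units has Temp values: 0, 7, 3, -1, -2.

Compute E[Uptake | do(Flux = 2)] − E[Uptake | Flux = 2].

The intervention sets Flux=2 in all 5 units regardless of Temp. Recomputing Uptake per unit gives 0, 14, 6, -2, -4; average 2.8.
E[Uptake|Flux=2] averages over only the 2 units with Flux=2 (Temp = 3, -2): Uptake = 6, -4, mean 1.
Difference = 2.8 − 1 = 1.8.

1.8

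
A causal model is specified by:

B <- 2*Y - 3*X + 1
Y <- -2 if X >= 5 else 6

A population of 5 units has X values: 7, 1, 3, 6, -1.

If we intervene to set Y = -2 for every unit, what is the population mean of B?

The intervention sets Y=-2 in all 5 units regardless of X. Recomputing B per unit gives -24, -6, -12, -21, 0; average -12.6.

-12.6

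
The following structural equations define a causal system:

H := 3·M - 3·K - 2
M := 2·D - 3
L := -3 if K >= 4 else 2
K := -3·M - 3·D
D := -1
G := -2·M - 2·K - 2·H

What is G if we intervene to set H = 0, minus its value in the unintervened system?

Intervening sets H = 0 and removes its equation (H := 3·M - 3·K - 2).
M = 2·D - 3  [with D=-1]  = -5
K = -3·M - 3·D  [with M=-5, D=-1]  = 18
G = -2·M - 2·K - 2·H  [with M=-5, K=18, H=0]  = -26
Without intervention: M = 2·D - 3  [with D=-1]  = -5; K = -3·M - 3·D  [with M=-5, D=-1]  = 18; H = 3·M - 3·K - 2  [with M=-5, K=18]  = -71; G = -2·M - 2·K - 2·H  [with M=-5, K=18, H=-71]  = 116.
Change = -26 − 116 = -142.

-142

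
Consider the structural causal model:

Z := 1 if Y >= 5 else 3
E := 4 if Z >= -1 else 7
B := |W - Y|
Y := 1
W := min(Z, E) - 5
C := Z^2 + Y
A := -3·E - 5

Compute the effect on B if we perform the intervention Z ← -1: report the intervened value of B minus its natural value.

4

do(Z=-1) replaces the equation Z := 1 if Y >= 5 else 3 with the constant Z = -1.
E = 4 if Z >= -1 else 7  [with Z=-1]  = 4
W = min(Z, E) - 5  [with Z=-1, E=4]  = -6
B = |W - Y|  [with W=-6, Y=1]  = 7
Without intervention: Z = 1 if Y >= 5 else 3  [with Y=1]  = 3; E = 4 if Z >= -1 else 7  [with Z=3]  = 4; W = min(Z, E) - 5  [with Z=3, E=4]  = -2; B = |W - Y|  [with W=-2, Y=1]  = 3.
Change = 7 − 3 = 4.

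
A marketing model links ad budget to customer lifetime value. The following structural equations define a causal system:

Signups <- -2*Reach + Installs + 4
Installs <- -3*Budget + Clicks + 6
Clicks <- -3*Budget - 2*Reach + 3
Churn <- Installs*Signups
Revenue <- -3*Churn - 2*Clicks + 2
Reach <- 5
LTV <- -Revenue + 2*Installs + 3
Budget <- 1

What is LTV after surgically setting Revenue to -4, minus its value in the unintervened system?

do(Revenue=-4) replaces the equation Revenue <- -3*Churn - 2*Clicks + 2 with the constant Revenue = -4.
Clicks = -3*Budget - 2*Reach + 3  [with Budget=1, Reach=5]  = -10
Installs = -3*Budget + Clicks + 6  [with Budget=1, Clicks=-10]  = -7
LTV = -Revenue + 2*Installs + 3  [with Revenue=-4, Installs=-7]  = -7
Without intervention: Clicks = -3*Budget - 2*Reach + 3  [with Budget=1, Reach=5]  = -10; Installs = -3*Budget + Clicks + 6  [with Budget=1, Clicks=-10]  = -7; Signups = -2*Reach + Installs + 4  [with Reach=5, Installs=-7]  = -13; Churn = Installs*Signups  [with Installs=-7, Signups=-13]  = 91; Revenue = -3*Churn - 2*Clicks + 2  [with Churn=91, Clicks=-10]  = -251; LTV = -Revenue + 2*Installs + 3  [with Revenue=-251, Installs=-7]  = 240.
Change = -7 − 240 = -247.

-247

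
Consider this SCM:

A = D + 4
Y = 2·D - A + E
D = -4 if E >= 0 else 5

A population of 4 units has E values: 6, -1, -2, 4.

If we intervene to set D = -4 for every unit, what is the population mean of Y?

-6.25

do(D=-4) breaks D's dependence on E. With D=-4 fixed, Y across the units is -2, -9, -10, -4, mean -6.25.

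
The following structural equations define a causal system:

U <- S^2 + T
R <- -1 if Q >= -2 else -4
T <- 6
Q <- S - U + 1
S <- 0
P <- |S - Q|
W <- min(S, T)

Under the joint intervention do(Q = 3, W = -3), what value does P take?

The joint intervention fixes Q = 3, W = -3, removing each variable's own equation.
P = |S - Q|  [with S=0, Q=3]  = 3

3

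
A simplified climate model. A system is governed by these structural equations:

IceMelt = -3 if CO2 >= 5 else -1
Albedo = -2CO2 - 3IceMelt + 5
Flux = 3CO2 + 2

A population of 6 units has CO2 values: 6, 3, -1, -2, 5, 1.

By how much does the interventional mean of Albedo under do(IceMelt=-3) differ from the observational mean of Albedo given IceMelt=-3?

7

The intervention sets IceMelt=-3 in all 6 units regardless of CO2. Recomputing Albedo per unit gives 2, 8, 16, 18, 4, 12; average 10.
E[Albedo|IceMelt=-3] averages over only the 2 units with IceMelt=-3 (CO2 = 6, 5): Albedo = 2, 4, mean 3.
Difference = 10 − 3 = 7.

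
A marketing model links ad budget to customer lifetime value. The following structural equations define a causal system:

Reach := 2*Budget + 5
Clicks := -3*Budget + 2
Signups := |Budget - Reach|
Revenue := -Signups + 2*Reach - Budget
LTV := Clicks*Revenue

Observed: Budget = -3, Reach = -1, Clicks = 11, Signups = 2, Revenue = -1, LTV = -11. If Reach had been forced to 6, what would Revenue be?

6

do(Reach=6) replaces the equation Reach := 2*Budget + 5 with the constant Reach = 6.
Signups = |Budget - Reach|  [with Budget=-3, Reach=6]  = 9
Revenue = -Signups + 2*Reach - Budget  [with Signups=9, Reach=6, Budget=-3]  = 6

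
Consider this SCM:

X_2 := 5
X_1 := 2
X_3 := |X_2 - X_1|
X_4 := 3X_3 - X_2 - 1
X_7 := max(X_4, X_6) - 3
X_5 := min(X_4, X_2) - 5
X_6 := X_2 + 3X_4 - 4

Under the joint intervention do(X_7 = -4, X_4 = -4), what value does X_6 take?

-11

Setting X_7 = -4, X_4 = -4 by intervention discards those variables' equations.
X_6 = X_2 + 3X_4 - 4  [with X_2=5, X_4=-4]  = -11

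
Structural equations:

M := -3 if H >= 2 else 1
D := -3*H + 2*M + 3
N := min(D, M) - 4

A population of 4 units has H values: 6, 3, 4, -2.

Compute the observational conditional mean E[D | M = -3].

-16

E[D|M=-3] averages over only the 3 units with M=-3 (H = 6, 3, 4): D = -21, -12, -15, mean -16.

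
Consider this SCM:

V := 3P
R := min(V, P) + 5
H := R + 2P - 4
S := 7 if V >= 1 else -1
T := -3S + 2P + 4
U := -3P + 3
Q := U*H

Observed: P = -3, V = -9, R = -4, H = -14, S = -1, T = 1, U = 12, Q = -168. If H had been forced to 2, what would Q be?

24

do(H=2) replaces the equation H := R + 2P - 4 with the constant H = 2.
U = -3P + 3  [with P=-3]  = 12
Q = U*H  [with U=12, H=2]  = 24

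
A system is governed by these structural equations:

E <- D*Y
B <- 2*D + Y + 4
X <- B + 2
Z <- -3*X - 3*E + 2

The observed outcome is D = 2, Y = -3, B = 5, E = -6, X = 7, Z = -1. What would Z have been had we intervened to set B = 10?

-16

The intervention breaks the incoming arrows to B: B <- 2*D + Y + 4 no longer applies, and B = 10.
E = D*Y  [with D=2, Y=-3]  = -6
X = B + 2  [with B=10]  = 12
Z = -3*X - 3*E + 2  [with X=12, E=-6]  = -16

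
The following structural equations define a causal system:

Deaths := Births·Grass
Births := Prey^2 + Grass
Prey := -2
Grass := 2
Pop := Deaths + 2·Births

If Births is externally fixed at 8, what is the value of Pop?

32

do(Births=8) replaces the equation Births := Prey^2 + Grass with the constant Births = 8.
Deaths = Births·Grass  [with Births=8, Grass=2]  = 16
Pop = Deaths + 2·Births  [with Deaths=16, Births=8]  = 32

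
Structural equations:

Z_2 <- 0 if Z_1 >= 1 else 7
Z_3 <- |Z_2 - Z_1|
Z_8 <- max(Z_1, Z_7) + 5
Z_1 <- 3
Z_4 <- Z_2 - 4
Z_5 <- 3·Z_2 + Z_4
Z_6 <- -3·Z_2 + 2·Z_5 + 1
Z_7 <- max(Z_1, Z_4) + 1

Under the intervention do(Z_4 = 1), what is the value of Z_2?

The intervention breaks the incoming arrows to Z_4: Z_4 <- Z_2 - 4 no longer applies, and Z_4 = 1.
Since Z_2 is not a descendant of the intervened variable, it is unaffected.
Z_2 = 0 if Z_1 >= 1 else 7  [with Z_1=3]  = 0

0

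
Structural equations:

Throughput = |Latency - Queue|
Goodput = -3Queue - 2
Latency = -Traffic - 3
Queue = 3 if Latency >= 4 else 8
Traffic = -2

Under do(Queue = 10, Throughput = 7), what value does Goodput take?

-32

Setting Queue = 10, Throughput = 7 by intervention discards those variables' equations.
Goodput = -3Queue - 2  [with Queue=10]  = -32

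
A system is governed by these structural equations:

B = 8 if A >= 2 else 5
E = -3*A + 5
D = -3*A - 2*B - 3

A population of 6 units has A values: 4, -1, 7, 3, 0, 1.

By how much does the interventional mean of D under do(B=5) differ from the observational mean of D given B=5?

Every unit gets B=5 under the intervention. D values become -25, -10, -34, -22, -13, -16; E[D|do(B=5)] = -20.
E[D|B=5] averages over only the 3 units with B=5 (A = -1, 0, 1): D = -10, -13, -16, mean -13.
Difference = -20 − (-13) = -7.

-7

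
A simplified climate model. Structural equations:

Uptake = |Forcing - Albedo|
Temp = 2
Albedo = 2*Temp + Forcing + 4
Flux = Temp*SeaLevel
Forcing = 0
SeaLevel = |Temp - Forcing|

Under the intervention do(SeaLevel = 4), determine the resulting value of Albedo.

Under do(SeaLevel=4), the mechanism SeaLevel = |Temp - Forcing| is discarded; SeaLevel is fixed at 4.
Since Albedo is not a descendant of the intervened variable, it is unaffected.
Albedo = 2*Temp + Forcing + 4  [with Temp=2, Forcing=0]  = 8

8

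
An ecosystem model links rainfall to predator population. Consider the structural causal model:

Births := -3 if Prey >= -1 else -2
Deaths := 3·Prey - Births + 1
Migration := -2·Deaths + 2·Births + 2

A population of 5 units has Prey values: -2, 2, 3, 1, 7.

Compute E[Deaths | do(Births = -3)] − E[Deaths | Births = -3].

-3.15

Under do(Births=-3), Births's equation is replaced by Births=-3 for every unit. Per-unit Deaths: -2, 10, 13, 7, 25. Mean = 10.6.
Observing Births=-3 restricts to units where Births's equation naturally yields -3: Prey ∈ {2, 3, 1, 7}. In that subpopulation Deaths = 10, 13, 7, 25, mean 13.75.
Difference = 10.6 − 13.75 = -3.15.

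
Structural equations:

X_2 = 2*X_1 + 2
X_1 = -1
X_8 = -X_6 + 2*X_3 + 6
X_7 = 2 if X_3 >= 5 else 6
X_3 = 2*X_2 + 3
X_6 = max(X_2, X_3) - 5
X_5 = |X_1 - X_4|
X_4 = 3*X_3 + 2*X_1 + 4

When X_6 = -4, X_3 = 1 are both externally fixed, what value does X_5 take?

Under do(X_6 = -4, X_3 = 1), each intervened variable's structural equation is replaced by its fixed value.
X_4 = 3*X_3 + 2*X_1 + 4  [with X_3=1, X_1=-1]  = 5
X_5 = |X_1 - X_4|  [with X_1=-1, X_4=5]  = 6

6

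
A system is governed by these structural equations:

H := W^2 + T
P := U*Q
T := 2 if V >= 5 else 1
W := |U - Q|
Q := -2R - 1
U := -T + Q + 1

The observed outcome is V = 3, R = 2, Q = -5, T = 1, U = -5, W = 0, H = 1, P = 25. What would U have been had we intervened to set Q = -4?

do(Q=-4) replaces the equation Q := -2R - 1 with the constant Q = -4.
T = 2 if V >= 5 else 1  [with V=3]  = 1
U = -T + Q + 1  [with T=1, Q=-4]  = -4

-4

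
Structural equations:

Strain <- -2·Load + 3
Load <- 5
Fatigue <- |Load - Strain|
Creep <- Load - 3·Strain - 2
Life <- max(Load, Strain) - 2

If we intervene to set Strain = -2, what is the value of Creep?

The intervention breaks the incoming arrows to Strain: Strain <- -2·Load + 3 no longer applies, and Strain = -2.
Creep = Load - 3·Strain - 2  [with Load=5, Strain=-2]  = 9

9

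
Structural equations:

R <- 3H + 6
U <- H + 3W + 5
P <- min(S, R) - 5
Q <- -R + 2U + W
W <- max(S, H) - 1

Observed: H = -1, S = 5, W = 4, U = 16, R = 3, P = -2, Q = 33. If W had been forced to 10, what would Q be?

75

The intervention breaks the incoming arrows to W: W <- max(S, H) - 1 no longer applies, and W = 10.
U = H + 3W + 5  [with H=-1, W=10]  = 34
R = 3H + 6  [with H=-1]  = 3
Q = -R + 2U + W  [with R=3, U=34, W=10]  = 75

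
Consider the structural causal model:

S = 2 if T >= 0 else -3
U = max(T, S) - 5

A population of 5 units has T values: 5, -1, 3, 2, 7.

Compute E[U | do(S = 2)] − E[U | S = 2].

-0.45

Under do(S=2), S's equation is replaced by S=2 for every unit. Per-unit U: 0, -3, -2, -3, 2. Mean = -1.2.
Observing S=2 restricts to units where S's equation naturally yields 2: T ∈ {5, 3, 2, 7}. In that subpopulation U = 0, -2, -3, 2, mean -0.75.
Difference = -1.2 − (-0.75) = -0.45.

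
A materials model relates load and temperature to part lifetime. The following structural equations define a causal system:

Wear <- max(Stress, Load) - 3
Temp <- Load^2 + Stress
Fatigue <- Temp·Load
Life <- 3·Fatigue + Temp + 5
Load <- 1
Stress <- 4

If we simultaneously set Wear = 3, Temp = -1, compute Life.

The joint intervention fixes Wear = 3, Temp = -1, removing each variable's own equation.
Fatigue = Temp·Load  [with Temp=-1, Load=1]  = -1
Life = 3·Fatigue + Temp + 5  [with Fatigue=-1, Temp=-1]  = 1

1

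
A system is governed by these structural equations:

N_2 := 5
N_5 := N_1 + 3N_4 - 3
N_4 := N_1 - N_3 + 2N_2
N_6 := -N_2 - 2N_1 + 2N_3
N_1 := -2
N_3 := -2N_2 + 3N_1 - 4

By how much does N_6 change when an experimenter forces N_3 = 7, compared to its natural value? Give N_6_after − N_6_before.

54

The intervention breaks the incoming arrows to N_3: N_3 := -2N_2 + 3N_1 - 4 no longer applies, and N_3 = 7.
N_6 = -N_2 - 2N_1 + 2N_3  [with N_2=5, N_1=-2, N_3=7]  = 13
Without intervention: N_3 = -2N_2 + 3N_1 - 4  [with N_2=5, N_1=-2]  = -20; N_6 = -N_2 - 2N_1 + 2N_3  [with N_2=5, N_1=-2, N_3=-20]  = -41.
Change = 13 − (-41) = 54.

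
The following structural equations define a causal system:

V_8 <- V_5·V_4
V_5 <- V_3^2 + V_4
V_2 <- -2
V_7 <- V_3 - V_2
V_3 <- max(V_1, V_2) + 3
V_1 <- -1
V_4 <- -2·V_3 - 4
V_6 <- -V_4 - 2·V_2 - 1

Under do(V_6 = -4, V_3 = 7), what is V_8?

-558

Setting V_6 = -4, V_3 = 7 by intervention discards those variables' equations.
V_4 = -2·V_3 - 4  [with V_3=7]  = -18
V_5 = V_3^2 + V_4  [with V_3=7, V_4=-18]  = 31
V_8 = V_5·V_4  [with V_5=31, V_4=-18]  = -558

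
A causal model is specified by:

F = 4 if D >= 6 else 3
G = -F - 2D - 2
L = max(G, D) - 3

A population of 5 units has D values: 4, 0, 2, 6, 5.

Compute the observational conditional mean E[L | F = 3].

-0.25

Conditioning on F=3 selects the 4 unit(s) with D ∈ {4, 0, 2, 5}. Their L values: 1, -3, -1, 2. Mean = -0.25.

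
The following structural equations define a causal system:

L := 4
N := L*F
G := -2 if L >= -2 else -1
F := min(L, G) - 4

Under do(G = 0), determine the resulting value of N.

-16

Under do(G=0), the mechanism G := -2 if L >= -2 else -1 is discarded; G is fixed at 0.
F = min(L, G) - 4  [with L=4, G=0]  = -4
N = L*F  [with L=4, F=-4]  = -16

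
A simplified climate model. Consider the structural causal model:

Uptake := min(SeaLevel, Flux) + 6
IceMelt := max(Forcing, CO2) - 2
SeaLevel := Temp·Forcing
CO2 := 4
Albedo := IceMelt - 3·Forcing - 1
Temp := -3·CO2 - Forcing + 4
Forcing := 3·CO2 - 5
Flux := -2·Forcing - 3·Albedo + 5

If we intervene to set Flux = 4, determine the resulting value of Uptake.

-99

do(Flux=4) replaces the equation Flux := -2·Forcing - 3·Albedo + 5 with the constant Flux = 4.
Forcing = 3·CO2 - 5  [with CO2=4]  = 7
Temp = -3·CO2 - Forcing + 4  [with CO2=4, Forcing=7]  = -15
SeaLevel = Temp·Forcing  [with Temp=-15, Forcing=7]  = -105
Uptake = min(SeaLevel, Flux) + 6  [with SeaLevel=-105, Flux=4]  = -99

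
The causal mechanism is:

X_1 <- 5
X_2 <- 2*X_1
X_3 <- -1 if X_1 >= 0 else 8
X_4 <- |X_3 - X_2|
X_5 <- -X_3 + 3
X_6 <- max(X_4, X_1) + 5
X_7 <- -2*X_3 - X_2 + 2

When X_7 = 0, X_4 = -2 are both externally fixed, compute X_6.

10

Setting X_7 = 0, X_4 = -2 by intervention discards those variables' equations.
X_6 = max(X_4, X_1) + 5  [with X_4=-2, X_1=5]  = 10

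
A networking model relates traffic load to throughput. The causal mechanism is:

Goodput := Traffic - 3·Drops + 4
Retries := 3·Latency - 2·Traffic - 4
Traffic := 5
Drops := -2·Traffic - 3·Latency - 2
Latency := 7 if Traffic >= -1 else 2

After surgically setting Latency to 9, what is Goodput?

126

do(Latency=9) replaces the equation Latency := 7 if Traffic >= -1 else 2 with the constant Latency = 9.
Drops = -2·Traffic - 3·Latency - 2  [with Traffic=5, Latency=9]  = -39
Goodput = Traffic - 3·Drops + 4  [with Traffic=5, Drops=-39]  = 126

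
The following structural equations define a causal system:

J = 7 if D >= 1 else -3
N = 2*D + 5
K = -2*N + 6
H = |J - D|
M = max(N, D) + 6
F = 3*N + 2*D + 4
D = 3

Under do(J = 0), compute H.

3

Under do(J=0), the mechanism J = 7 if D >= 1 else -3 is discarded; J is fixed at 0.
H = |J - D|  [with J=0, D=3]  = 3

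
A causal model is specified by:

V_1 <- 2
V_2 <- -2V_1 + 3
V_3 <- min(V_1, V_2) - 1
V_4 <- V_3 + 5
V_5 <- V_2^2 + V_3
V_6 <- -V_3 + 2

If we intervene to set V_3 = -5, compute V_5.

-4

do(V_3=-5) replaces the equation V_3 <- min(V_1, V_2) - 1 with the constant V_3 = -5.
V_2 = -2V_1 + 3  [with V_1=2]  = -1
V_5 = V_2^2 + V_3  [with V_2=-1, V_3=-5]  = -4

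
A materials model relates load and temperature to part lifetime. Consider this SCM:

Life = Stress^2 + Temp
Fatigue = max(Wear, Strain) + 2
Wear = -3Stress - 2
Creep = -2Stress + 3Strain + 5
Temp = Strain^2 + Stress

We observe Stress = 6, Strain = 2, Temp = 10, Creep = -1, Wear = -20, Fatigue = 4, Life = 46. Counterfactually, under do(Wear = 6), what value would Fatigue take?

8

The intervention breaks the incoming arrows to Wear: Wear = -3Stress - 2 no longer applies, and Wear = 6.
Fatigue = max(Wear, Strain) + 2  [with Wear=6, Strain=2]  = 8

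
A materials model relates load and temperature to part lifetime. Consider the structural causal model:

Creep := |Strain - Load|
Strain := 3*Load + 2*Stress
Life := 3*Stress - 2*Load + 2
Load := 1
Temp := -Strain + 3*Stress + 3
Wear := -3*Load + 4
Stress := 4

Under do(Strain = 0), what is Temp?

The intervention breaks the incoming arrows to Strain: Strain := 3*Load + 2*Stress no longer applies, and Strain = 0.
Temp = -Strain + 3*Stress + 3  [with Strain=0, Stress=4]  = 15

15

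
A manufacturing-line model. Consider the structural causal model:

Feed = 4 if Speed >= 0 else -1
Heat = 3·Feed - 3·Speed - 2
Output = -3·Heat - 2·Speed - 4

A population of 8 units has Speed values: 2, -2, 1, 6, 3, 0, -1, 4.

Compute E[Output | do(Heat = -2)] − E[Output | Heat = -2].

-0.25

The intervention sets Heat=-2 in all 8 units regardless of Speed. Recomputing Output per unit gives -2, 6, 0, -10, -4, 2, 4, -6; average -1.25.
E[Output|Heat=-2] averages over only the 2 units with Heat=-2 (Speed = -1, 4): Output = 4, -6, mean -1.
Difference = -1.25 − (-1) = -0.25.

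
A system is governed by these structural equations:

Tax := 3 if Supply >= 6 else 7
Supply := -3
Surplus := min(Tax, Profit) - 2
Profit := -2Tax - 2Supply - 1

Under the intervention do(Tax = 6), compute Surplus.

-9

Under do(Tax=6), the mechanism Tax := 3 if Supply >= 6 else 7 is discarded; Tax is fixed at 6.
Profit = -2Tax - 2Supply - 1  [with Tax=6, Supply=-3]  = -7
Surplus = min(Tax, Profit) - 2  [with Tax=6, Profit=-7]  = -9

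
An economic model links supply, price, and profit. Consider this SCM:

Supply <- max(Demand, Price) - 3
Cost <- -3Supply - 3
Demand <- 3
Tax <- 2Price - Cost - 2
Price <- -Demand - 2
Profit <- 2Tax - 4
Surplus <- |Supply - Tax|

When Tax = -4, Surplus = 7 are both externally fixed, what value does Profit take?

-12

Under do(Tax = -4, Surplus = 7), each intervened variable's structural equation is replaced by its fixed value.
Profit = 2Tax - 4  [with Tax=-4]  = -12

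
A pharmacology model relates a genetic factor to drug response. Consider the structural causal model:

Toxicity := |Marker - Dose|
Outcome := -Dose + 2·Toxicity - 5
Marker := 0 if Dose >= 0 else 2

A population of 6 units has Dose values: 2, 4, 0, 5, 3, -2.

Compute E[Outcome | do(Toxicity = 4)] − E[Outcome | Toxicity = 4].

-1

Every unit gets Toxicity=4 under the intervention. Outcome values become 1, -1, 3, -2, 0, 5; E[Outcome|do(Toxicity=4)] = 1.
Observing Toxicity=4 restricts to units where Toxicity's equation naturally yields 4: Dose ∈ {4, -2}. In that subpopulation Outcome = -1, 5, mean 2.
Difference = 1 − 2 = -1.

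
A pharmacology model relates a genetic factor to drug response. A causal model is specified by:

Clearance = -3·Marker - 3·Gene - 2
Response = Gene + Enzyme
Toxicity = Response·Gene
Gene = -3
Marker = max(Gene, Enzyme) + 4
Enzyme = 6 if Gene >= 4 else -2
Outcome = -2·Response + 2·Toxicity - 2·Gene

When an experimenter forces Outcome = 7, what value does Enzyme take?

Under do(Outcome=7), the mechanism Outcome = -2·Response + 2·Toxicity - 2·Gene is discarded; Outcome is fixed at 7.
Enzyme is not downstream of the intervention, so its value is determined by the original equations.
Enzyme = 6 if Gene >= 4 else -2  [with Gene=-3]  = -2

-2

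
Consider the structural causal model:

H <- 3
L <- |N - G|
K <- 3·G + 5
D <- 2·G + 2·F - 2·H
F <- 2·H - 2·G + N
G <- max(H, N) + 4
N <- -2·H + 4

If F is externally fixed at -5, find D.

Under do(F=-5), the mechanism F <- 2·H - 2·G + N is discarded; F is fixed at -5.
N = -2·H + 4  [with H=3]  = -2
G = max(H, N) + 4  [with H=3, N=-2]  = 7
D = 2·G + 2·F - 2·H  [with G=7, F=-5, H=3]  = -2

-2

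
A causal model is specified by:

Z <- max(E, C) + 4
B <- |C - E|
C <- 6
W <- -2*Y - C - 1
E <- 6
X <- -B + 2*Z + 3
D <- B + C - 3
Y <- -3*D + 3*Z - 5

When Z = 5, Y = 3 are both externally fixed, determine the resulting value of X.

Under do(Z = 5, Y = 3), each intervened variable's structural equation is replaced by its fixed value.
B = |C - E|  [with C=6, E=6]  = 0
X = -B + 2*Z + 3  [with B=0, Z=5]  = 13

13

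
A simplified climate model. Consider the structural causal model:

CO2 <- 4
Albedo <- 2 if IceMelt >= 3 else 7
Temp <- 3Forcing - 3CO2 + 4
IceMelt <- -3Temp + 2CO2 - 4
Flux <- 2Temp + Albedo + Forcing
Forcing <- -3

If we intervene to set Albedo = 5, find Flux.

The intervention breaks the incoming arrows to Albedo: Albedo <- 2 if IceMelt >= 3 else 7 no longer applies, and Albedo = 5.
Temp = 3Forcing - 3CO2 + 4  [with Forcing=-3, CO2=4]  = -17
Flux = 2Temp + Albedo + Forcing  [with Temp=-17, Albedo=5, Forcing=-3]  = -32

-32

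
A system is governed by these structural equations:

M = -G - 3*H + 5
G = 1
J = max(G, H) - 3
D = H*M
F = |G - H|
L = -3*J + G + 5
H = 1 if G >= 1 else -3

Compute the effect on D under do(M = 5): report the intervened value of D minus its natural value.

4

The intervention breaks the incoming arrows to M: M = -G - 3*H + 5 no longer applies, and M = 5.
H = 1 if G >= 1 else -3  [with G=1]  = 1
D = H*M  [with H=1, M=5]  = 5
Without intervention: H = 1 if G >= 1 else -3  [with G=1]  = 1; M = -G - 3*H + 5  [with G=1, H=1]  = 1; D = H*M  [with H=1, M=1]  = 1.
Change = 5 − 1 = 4.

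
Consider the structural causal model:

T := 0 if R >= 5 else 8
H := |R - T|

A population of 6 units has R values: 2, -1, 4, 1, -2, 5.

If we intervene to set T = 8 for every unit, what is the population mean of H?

6.5

The intervention sets T=8 in all 6 units regardless of R. Recomputing H per unit gives 6, 9, 4, 7, 10, 3; average 6.5.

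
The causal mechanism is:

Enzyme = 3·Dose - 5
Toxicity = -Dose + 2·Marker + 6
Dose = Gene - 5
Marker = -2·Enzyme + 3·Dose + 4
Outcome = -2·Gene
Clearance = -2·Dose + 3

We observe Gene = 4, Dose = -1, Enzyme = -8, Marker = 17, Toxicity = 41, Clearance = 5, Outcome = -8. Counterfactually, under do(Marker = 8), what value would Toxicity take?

23

Intervening sets Marker = 8 and removes its equation (Marker = -2·Enzyme + 3·Dose + 4).
Dose = Gene - 5  [with Gene=4]  = -1
Toxicity = -Dose + 2·Marker + 6  [with Dose=-1, Marker=8]  = 23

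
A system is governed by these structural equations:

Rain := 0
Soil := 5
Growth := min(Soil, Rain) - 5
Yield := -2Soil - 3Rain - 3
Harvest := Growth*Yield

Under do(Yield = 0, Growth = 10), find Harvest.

The joint intervention fixes Yield = 0, Growth = 10, removing each variable's own equation.
Harvest = Growth*Yield  [with Growth=10, Yield=0]  = 0

0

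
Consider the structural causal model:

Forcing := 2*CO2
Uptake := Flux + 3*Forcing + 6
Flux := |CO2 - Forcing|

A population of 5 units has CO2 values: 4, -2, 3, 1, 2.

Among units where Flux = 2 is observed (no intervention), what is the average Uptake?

E[Uptake|Flux=2] averages over only the 2 units with Flux=2 (CO2 = -2, 2): Uptake = -4, 20, mean 8.

8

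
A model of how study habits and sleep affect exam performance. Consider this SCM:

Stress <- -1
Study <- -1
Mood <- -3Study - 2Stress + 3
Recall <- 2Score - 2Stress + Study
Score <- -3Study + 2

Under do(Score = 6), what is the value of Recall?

do(Score=6) replaces the equation Score <- -3Study + 2 with the constant Score = 6.
Recall = 2Score - 2Stress + Study  [with Score=6, Stress=-1, Study=-1]  = 13

13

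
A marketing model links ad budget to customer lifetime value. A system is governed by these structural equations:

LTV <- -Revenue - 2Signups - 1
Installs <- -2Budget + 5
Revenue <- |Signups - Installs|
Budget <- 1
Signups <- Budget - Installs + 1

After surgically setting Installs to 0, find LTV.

-7

do(Installs=0) replaces the equation Installs <- -2Budget + 5 with the constant Installs = 0.
Signups = Budget - Installs + 1  [with Budget=1, Installs=0]  = 2
Revenue = |Signups - Installs|  [with Signups=2, Installs=0]  = 2
LTV = -Revenue - 2Signups - 1  [with Revenue=2, Signups=2]  = -7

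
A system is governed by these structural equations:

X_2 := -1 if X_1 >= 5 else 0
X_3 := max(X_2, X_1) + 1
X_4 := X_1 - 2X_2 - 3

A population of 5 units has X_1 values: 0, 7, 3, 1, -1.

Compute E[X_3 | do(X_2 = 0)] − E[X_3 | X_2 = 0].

Every unit gets X_2=0 under the intervention. X_3 values become 1, 8, 4, 2, 1; E[X_3|do(X_2=0)] = 3.2.
Conditioning on X_2=0 selects the 4 unit(s) with X_1 ∈ {0, 3, 1, -1}. Their X_3 values: 1, 4, 2, 1. Mean = 2.
Difference = 3.2 − 2 = 1.2.

1.2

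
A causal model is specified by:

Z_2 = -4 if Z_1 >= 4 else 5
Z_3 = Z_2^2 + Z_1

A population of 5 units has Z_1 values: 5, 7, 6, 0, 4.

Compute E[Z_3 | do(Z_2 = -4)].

do(Z_2=-4) breaks Z_2's dependence on Z_1. With Z_2=-4 fixed, Z_3 across the units is 21, 23, 22, 16, 20, mean 20.4.

20.4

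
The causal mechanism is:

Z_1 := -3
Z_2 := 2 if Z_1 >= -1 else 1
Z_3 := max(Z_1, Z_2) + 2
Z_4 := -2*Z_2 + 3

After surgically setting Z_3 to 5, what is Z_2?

1

Under do(Z_3=5), the mechanism Z_3 := max(Z_1, Z_2) + 2 is discarded; Z_3 is fixed at 5.
Since Z_2 is not a descendant of the intervened variable, it is unaffected.
Z_2 = 2 if Z_1 >= -1 else 1  [with Z_1=-3]  = 1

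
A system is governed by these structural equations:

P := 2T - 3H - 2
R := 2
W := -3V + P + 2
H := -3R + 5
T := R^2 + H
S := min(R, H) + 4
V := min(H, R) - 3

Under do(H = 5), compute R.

Under do(H=5), the mechanism H := -3R + 5 is discarded; H is fixed at 5.
R is not downstream of the intervention, so its value is determined by the original equations.

2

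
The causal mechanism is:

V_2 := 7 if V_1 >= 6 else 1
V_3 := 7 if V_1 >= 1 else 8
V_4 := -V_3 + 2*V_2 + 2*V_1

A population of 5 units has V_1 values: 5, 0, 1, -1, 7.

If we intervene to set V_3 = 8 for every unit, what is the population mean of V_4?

Under do(V_3=8), V_3's equation is replaced by V_3=8 for every unit. Per-unit V_4: 4, -6, -4, -8, 20. Mean = 1.2.

1.2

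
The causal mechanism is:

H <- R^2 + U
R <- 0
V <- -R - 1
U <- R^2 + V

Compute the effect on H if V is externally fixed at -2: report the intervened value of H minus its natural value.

Under do(V=-2), the mechanism V <- -R - 1 is discarded; V is fixed at -2.
U = R^2 + V  [with R=0, V=-2]  = -2
H = R^2 + U  [with R=0, U=-2]  = -2
Without intervention: V = -R - 1  [with R=0]  = -1; U = R^2 + V  [with R=0, V=-1]  = -1; H = R^2 + U  [with R=0, U=-1]  = -1.
Change = -2 − (-1) = -1.

-1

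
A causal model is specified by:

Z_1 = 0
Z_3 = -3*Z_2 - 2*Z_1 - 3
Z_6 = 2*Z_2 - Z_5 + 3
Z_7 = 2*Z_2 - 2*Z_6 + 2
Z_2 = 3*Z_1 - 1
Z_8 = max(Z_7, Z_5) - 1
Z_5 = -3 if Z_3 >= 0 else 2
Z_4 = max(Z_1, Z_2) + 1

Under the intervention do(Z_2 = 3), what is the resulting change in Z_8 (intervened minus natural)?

do(Z_2=3) replaces the equation Z_2 = 3*Z_1 - 1 with the constant Z_2 = 3.
Z_3 = -3*Z_2 - 2*Z_1 - 3  [with Z_2=3, Z_1=0]  = -12
Z_5 = -3 if Z_3 >= 0 else 2  [with Z_3=-12]  = 2
Z_6 = 2*Z_2 - Z_5 + 3  [with Z_2=3, Z_5=2]  = 7
Z_7 = 2*Z_2 - 2*Z_6 + 2  [with Z_2=3, Z_6=7]  = -6
Z_8 = max(Z_7, Z_5) - 1  [with Z_7=-6, Z_5=2]  = 1
Without intervention: Z_2 = 3*Z_1 - 1  [with Z_1=0]  = -1; Z_3 = -3*Z_2 - 2*Z_1 - 3  [with Z_2=-1, Z_1=0]  = 0; Z_5 = -3 if Z_3 >= 0 else 2  [with Z_3=0]  = -3; Z_6 = 2*Z_2 - Z_5 + 3  [with Z_2=-1, Z_5=-3]  = 4; Z_7 = 2*Z_2 - 2*Z_6 + 2  [with Z_2=-1, Z_6=4]  = -8; Z_8 = max(Z_7, Z_5) - 1  [with Z_7=-8, Z_5=-3]  = -4.
Change = 1 − (-4) = 5.

5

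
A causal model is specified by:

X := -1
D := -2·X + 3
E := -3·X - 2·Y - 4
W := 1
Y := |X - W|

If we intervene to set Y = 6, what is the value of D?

The intervention breaks the incoming arrows to Y: Y := |X - W| no longer applies, and Y = 6.
D is not downstream of the intervention, so its value is determined by the original equations.
D = -2·X + 3  [with X=-1]  = 5

5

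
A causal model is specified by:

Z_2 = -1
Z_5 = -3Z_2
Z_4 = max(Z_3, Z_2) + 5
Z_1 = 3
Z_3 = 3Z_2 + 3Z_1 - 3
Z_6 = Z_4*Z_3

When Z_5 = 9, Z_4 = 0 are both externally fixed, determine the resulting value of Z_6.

0

Setting Z_5 = 9, Z_4 = 0 by intervention discards those variables' equations.
Z_3 = 3Z_2 + 3Z_1 - 3  [with Z_2=-1, Z_1=3]  = 3
Z_6 = Z_4*Z_3  [with Z_4=0, Z_3=3]  = 0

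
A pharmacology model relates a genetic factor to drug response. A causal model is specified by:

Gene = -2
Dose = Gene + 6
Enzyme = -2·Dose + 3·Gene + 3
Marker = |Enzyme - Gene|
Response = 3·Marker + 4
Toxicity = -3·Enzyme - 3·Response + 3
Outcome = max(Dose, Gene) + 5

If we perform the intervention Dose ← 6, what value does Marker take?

Under do(Dose=6), the mechanism Dose = Gene + 6 is discarded; Dose is fixed at 6.
Enzyme = -2·Dose + 3·Gene + 3  [with Dose=6, Gene=-2]  = -15
Marker = |Enzyme - Gene|  [with Enzyme=-15, Gene=-2]  = 13

13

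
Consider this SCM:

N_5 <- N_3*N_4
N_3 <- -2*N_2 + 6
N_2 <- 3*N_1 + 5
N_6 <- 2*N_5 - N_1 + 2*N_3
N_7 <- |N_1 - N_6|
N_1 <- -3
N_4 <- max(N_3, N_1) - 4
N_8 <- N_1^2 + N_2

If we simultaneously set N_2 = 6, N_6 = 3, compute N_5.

Setting N_2 = 6, N_6 = 3 by intervention discards those variables' equations.
N_3 = -2*N_2 + 6  [with N_2=6]  = -6
N_4 = max(N_3, N_1) - 4  [with N_3=-6, N_1=-3]  = -7
N_5 = N_3*N_4  [with N_3=-6, N_4=-7]  = 42

42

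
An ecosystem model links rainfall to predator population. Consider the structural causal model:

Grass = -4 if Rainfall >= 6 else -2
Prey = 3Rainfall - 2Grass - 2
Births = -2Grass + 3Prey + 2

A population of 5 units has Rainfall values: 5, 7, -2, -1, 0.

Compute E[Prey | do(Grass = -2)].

Under do(Grass=-2), Grass's equation is replaced by Grass=-2 for every unit. Per-unit Prey: 17, 23, -4, -1, 2. Mean = 7.4.

7.4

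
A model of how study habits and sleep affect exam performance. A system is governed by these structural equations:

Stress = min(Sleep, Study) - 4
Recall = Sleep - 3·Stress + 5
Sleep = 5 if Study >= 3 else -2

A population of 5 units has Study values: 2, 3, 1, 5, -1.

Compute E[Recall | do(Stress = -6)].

The intervention sets Stress=-6 in all 5 units regardless of Study. Recomputing Recall per unit gives 21, 28, 21, 28, 21; average 23.8.

23.8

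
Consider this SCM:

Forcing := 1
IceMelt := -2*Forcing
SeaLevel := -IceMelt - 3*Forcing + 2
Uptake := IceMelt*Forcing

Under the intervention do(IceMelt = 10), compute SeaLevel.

-11

The intervention breaks the incoming arrows to IceMelt: IceMelt := -2*Forcing no longer applies, and IceMelt = 10.
SeaLevel = -IceMelt - 3*Forcing + 2  [with IceMelt=10, Forcing=1]  = -11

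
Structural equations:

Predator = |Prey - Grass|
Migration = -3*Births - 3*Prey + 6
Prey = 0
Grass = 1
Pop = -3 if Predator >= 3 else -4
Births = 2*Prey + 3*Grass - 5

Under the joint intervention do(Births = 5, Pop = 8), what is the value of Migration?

Setting Births = 5, Pop = 8 by intervention discards those variables' equations.
Migration = -3*Births - 3*Prey + 6  [with Births=5, Prey=0]  = -9

-9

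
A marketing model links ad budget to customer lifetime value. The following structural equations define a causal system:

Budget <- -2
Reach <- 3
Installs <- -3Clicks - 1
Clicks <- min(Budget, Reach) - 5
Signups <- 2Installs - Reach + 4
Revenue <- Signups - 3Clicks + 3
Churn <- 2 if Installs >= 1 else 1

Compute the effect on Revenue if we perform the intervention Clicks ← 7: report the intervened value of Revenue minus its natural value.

-126

The intervention breaks the incoming arrows to Clicks: Clicks <- min(Budget, Reach) - 5 no longer applies, and Clicks = 7.
Installs = -3Clicks - 1  [with Clicks=7]  = -22
Signups = 2Installs - Reach + 4  [with Installs=-22, Reach=3]  = -43
Revenue = Signups - 3Clicks + 3  [with Signups=-43, Clicks=7]  = -61
Without intervention: Clicks = min(Budget, Reach) - 5  [with Budget=-2, Reach=3]  = -7; Installs = -3Clicks - 1  [with Clicks=-7]  = 20; Signups = 2Installs - Reach + 4  [with Installs=20, Reach=3]  = 41; Revenue = Signups - 3Clicks + 3  [with Signups=41, Clicks=-7]  = 65.
Change = -61 − 65 = -126.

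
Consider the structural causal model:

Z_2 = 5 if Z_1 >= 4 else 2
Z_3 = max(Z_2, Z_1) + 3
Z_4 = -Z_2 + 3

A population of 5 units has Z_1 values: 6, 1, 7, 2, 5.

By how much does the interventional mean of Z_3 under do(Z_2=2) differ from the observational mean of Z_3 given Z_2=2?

2.4

do(Z_2=2) breaks Z_2's dependence on Z_1. With Z_2=2 fixed, Z_3 across the units is 9, 5, 10, 5, 8, mean 7.4.
E[Z_3|Z_2=2] averages over only the 2 units with Z_2=2 (Z_1 = 1, 2): Z_3 = 5, 5, mean 5.
Difference = 7.4 − 5 = 2.4.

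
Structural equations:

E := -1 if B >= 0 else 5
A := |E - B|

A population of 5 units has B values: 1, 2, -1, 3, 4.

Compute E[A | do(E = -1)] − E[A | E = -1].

-0.7

Every unit gets E=-1 under the intervention. A values become 2, 3, 0, 4, 5; E[A|do(E=-1)] = 2.8.
Conditioning on E=-1 selects the 4 unit(s) with B ∈ {1, 2, 3, 4}. Their A values: 2, 3, 4, 5. Mean = 3.5.
Difference = 2.8 − 3.5 = -0.7.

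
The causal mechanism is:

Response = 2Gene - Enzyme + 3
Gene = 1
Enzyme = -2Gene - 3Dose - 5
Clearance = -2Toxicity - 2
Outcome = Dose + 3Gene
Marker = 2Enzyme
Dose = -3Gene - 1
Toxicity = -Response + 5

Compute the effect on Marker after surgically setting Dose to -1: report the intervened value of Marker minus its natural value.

-18

Under do(Dose=-1), the mechanism Dose = -3Gene - 1 is discarded; Dose is fixed at -1.
Enzyme = -2Gene - 3Dose - 5  [with Gene=1, Dose=-1]  = -4
Marker = 2Enzyme  [with Enzyme=-4]  = -8
Without intervention: Dose = -3Gene - 1  [with Gene=1]  = -4; Enzyme = -2Gene - 3Dose - 5  [with Gene=1, Dose=-4]  = 5; Marker = 2Enzyme  [with Enzyme=5]  = 10.
Change = -8 − 10 = -18.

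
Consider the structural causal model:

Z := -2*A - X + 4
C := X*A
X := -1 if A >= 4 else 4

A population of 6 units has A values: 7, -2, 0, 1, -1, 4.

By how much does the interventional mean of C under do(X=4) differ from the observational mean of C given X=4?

The intervention sets X=4 in all 6 units regardless of A. Recomputing C per unit gives 28, -8, 0, 4, -4, 16; average 6.
Observing X=4 restricts to units where X's equation naturally yields 4: A ∈ {-2, 0, 1, -1}. In that subpopulation C = -8, 0, 4, -4, mean -2.
Difference = 6 − (-2) = 8.

8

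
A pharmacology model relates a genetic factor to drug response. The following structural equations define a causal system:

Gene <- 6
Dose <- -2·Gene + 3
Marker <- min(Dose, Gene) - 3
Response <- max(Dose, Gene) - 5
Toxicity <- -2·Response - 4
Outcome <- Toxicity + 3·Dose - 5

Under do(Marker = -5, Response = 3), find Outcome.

-42

Setting Marker = -5, Response = 3 by intervention discards those variables' equations.
Dose = -2·Gene + 3  [with Gene=6]  = -9
Toxicity = -2·Response - 4  [with Response=3]  = -10
Outcome = Toxicity + 3·Dose - 5  [with Toxicity=-10, Dose=-9]  = -42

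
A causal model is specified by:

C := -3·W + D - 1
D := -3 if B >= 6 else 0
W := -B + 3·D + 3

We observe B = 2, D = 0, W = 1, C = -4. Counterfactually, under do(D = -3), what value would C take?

Under do(D=-3), the mechanism D := -3 if B >= 6 else 0 is discarded; D is fixed at -3.
W = -B + 3·D + 3  [with B=2, D=-3]  = -8
C = -3·W + D - 1  [with W=-8, D=-3]  = 20

20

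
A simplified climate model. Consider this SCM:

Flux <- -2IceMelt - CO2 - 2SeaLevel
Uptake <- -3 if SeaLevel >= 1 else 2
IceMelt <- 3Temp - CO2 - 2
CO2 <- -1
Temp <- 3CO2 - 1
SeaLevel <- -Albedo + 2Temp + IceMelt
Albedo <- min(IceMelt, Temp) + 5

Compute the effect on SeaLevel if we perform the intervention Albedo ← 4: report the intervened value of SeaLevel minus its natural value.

Intervening sets Albedo = 4 and removes its equation (Albedo <- min(IceMelt, Temp) + 5).
Temp = 3CO2 - 1  [with CO2=-1]  = -4
IceMelt = 3Temp - CO2 - 2  [with Temp=-4, CO2=-1]  = -13
SeaLevel = -Albedo + 2Temp + IceMelt  [with Albedo=4, Temp=-4, IceMelt=-13]  = -25
Without intervention: Temp = 3CO2 - 1  [with CO2=-1]  = -4; IceMelt = 3Temp - CO2 - 2  [with Temp=-4, CO2=-1]  = -13; Albedo = min(IceMelt, Temp) + 5  [with IceMelt=-13, Temp=-4]  = -8; SeaLevel = -Albedo + 2Temp + IceMelt  [with Albedo=-8, Temp=-4, IceMelt=-13]  = -13.
Change = -25 − (-13) = -12.

-12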